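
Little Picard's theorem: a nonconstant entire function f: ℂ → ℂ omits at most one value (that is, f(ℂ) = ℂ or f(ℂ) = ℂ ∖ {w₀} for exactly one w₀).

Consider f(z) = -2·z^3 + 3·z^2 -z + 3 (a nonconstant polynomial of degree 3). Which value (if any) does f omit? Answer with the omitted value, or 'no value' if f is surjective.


Little Picard bounds the complement of f(ℂ) to at most one point.
For every w ∈ ℂ, the equation p(z) − w = 0 is a nonconstant polynomial in z and hence has at least one root by the fundamental theorem of algebra. So p is surjective onto ℂ, omitting no value.

Omitted value: no value.


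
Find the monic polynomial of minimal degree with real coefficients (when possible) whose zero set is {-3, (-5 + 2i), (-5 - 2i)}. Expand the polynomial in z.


The polynomial is p(z) = ∏_{α ∈ S} (z − α), where S = {-3, (-5 + 2i), (-5 - 2i)}.
Expanding the product yields: p(z) = z^3 + 13·z^2 + 59·z + 87.
Note conjugate pairs combine to real quadratics: (z − (-5+2i))(z − (-5−2i)) = z² + 10z + 29.
The resulting polynomial has degree 3 and real coefficients as required.

p(z) = z^3 + 13·z^2 + 59·z + 87.


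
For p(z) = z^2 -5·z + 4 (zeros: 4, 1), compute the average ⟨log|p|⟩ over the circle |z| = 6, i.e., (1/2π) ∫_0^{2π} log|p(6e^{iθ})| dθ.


Zeros: 1, 4; r = 6.
Inside |z| < r: 1, 4. Outside (|z| ≥ r): ∅.
p(0) = 4, so log|p(0)| = log(4) = 1.3863.
Apply Jensen: I(r) = log|p(0)| + Σ_k log(r/|z_k|), summed over zeros inside |z| < r.
  log(r/|z_k|) for z_k = 4: log(6/4) = 0.4055
  log(r/|z_k|) for z_k = 1: log(6/1) = 1.7918
Sum over inside zeros: 2.1972.
I(r) = log|p(0)| + (inside sum) = 1.3863 + 2.1972 = 3.5835.
Closed form (all zeros inside, monic): I(r) = n·log(r) = 2·log(6) = 3.5835. ✓

I(r) ≈ 3.5835.


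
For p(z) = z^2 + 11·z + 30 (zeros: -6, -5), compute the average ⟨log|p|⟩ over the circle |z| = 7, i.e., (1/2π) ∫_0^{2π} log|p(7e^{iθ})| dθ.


Zeros: -6, -5; r = 7.
Inside |z| < r: -6, -5. Outside (|z| ≥ r): ∅.
p(0) = 30, so log|p(0)| = log(30) = 3.4012.
Apply Jensen: I(r) = log|p(0)| + Σ_k log(r/|z_k|), summed over zeros inside |z| < r.
  log(r/|z_k|) for z_k = -6: log(7/6) = 0.1542
  log(r/|z_k|) for z_k = -5: log(7/5) = 0.3365
Sum over inside zeros: 0.4906.
I(r) = log|p(0)| + (inside sum) = 3.4012 + 0.4906 = 3.8918.
Closed form (all zeros inside, monic): I(r) = n·log(r) = 2·log(7) = 3.8918. ✓

I(r) ≈ 3.8918.


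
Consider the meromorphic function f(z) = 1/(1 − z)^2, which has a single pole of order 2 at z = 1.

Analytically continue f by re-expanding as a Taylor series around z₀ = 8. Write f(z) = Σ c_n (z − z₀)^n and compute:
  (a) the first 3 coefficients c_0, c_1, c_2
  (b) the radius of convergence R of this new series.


Let w = z − z₀, so z = z₀ + w.
Then 1 − z = 1 − (z₀ + w) = (1 − z₀) − w = -7 − w.
f(z) = 1/(-7 − w)^2 = (1/(-7)^2) · (1 − w/(-7))^{−2}.
By the binomial series (1−u)^{−2} = Σ_{n≥0} C(n+1, 1) u^n for |u|<1, with u = w/(-7):
  c_n = C(n+1, 1) / (-7)^(n+2).
  c_0 = 1/(-7)^2 = 1/49.
  c_1 = 2/(-7)^3 = -2/343.
  c_2 = 3/(-7)^4 = 3/2401.
The series is valid for |w/d| < 1, i.e. |z − z₀| < |d|.
Radius of convergence: R = |1 − z₀| = |-7| = 7 (distance from z₀ to the singularity z = 1).

c_0 = 1/49, c_1 = -2/343, c_2 = 3/2401; R = 7.


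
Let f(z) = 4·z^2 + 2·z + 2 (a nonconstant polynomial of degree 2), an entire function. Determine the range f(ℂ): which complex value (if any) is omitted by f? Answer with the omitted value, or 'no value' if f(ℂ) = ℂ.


Little Picard bounds the complement of f(ℂ) to at most one point.
For every w ∈ ℂ, the equation p(z) − w = 0 is a nonconstant polynomial in z and hence has at least one root by the fundamental theorem of algebra. So p is surjective onto ℂ, omitting no value.

Omitted value: no value.


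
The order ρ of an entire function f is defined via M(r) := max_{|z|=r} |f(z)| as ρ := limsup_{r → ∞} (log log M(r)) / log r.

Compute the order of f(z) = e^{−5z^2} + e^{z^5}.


Each summand is entire of order 2 and 5 respectively (as in the single-exponential case). The order of a sum is at most the max of the orders, so ρ ≤ 5. For the lower bound: on |z|=r choose arg z so that 1z^5 is real positive; then |e^{1z^5}| = e^{1r^5} while |e^{-5z^2}| ≤ e^{5r^2} = o(e^{1r^5}). So |f| ≥ e^{1r^5}(1 − o(1)) and ρ ≥ 5. Hence ρ = max(2, 5) = 5.
Therefore ρ = 5.

Order ρ = 5.


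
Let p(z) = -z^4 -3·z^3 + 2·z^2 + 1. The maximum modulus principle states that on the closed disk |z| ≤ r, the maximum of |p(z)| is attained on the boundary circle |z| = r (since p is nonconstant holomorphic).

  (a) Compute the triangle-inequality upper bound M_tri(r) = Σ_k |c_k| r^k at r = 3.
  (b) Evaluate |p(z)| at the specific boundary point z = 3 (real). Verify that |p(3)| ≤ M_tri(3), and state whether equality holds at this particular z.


Coefficients: c_0 = 1, c_1 = 0, c_2 = 2, c_3 = -3, c_4 = -1. Radius r = 3.
Part (a). Triangle bound: M_tri(r) = Σ_k |c_k| r^k
  = |1|·3^0 + |0|·3^1 + |2|·3^2 + |-3|·3^3 + |-1|·3^4
  = 1 + 0 + 18 + 81 + 81 = 181.
This bounds M(r) := max_{|z|=r} |p(z)| from above; equality holds iff all terms c_k z^k can be made to align in phase at a single z on |z|=r.
Part (b). At z = 3 (real, on the circle |z| = r):
  p(3) = (1)·3^0 + (0)·3^1 + (2)·3^2 + (-3)·3^3 + (-1)·3^4 = -143.
  |p(3)| = 143.
Check: |p(3)| = 143 ≤ 181 = M_tri(3). ✓ Equality does not hold at z = 3 (the coefficients have mixed signs, so the terms do not all align in phase there).

M_tri(3) = 181; |p(3)| = 143; equality at z=3: no.


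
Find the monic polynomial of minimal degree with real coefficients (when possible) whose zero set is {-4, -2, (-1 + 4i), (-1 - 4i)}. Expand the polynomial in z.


The polynomial is p(z) = ∏_{α ∈ S} (z − α), where S = {-4, -2, (-1 + 4i), (-1 - 4i)}.
Expanding the product yields: p(z) = z^4 + 8·z^3 + 37·z^2 + 118·z + 136.
Note conjugate pairs combine to real quadratics: (z − (-1+4i))(z − (-1−4i)) = z² + 2z + 17.
The resulting polynomial has degree 4 and real coefficients as required.

p(z) = z^4 + 8·z^3 + 37·z^2 + 118·z + 136.


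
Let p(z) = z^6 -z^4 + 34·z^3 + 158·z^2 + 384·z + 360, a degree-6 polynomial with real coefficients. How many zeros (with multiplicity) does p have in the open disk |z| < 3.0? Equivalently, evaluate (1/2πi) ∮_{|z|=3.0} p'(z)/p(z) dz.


The zeros of p are: (-1 + 2i), (-1 - 2i), -2, -2, (3 + 3i), (3 - 3i).
Their magnitudes are: 2.236, 2.236, 2, 2, 4.243, 4.243.
Zeros with |z| < R = 3.0: (-1 + 2i), (-1 - 2i), -2, -2.
Count = 4.
By the argument principle, (1/2πi) ∮_{|z|=R} p'(z)/p(z) dz equals exactly this count.

Number of zeros inside |z| < 3.0: 4.


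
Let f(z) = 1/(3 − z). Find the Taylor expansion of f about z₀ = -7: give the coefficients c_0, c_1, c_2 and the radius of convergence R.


Let w = z − z₀, so z = z₀ + w.
Then 3 − z = 3 − (z₀ + w) = (3 − z₀) − w = 10 − w.
f(z) = 1/(10 − w) = (1/(10)) · 1/(1 − w/(10)) = Σ_{n≥0} w^n / (10)^(n+1).
So c_n = 1/(10)^(n+1):
  c_0 = 1/(10)^1 = 1/10.
  c_1 = 1/(10)^2 = 1/100.
  c_2 = 1/(10)^3 = 1/1000.
The series is valid for |w/d| < 1, i.e. |z − z₀| < |d|.
Radius of convergence: R = |3 − z₀| = |10| = 10 (distance from z₀ to the singularity z = 3).

c_0 = 1/10, c_1 = 1/100, c_2 = 1/1000; R = 10.


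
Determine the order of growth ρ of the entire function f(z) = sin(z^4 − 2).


Write sin(w) = (e^{iw} ± e^{−iw})/(2 or 2i), so |sin(w)| ≤ e^{|w|}. With w = z^4 − 2, |w| ≤ 1r^4 + 2 on |z|=r, giving M(r) ≤ e^{1r^4 + 2} and ρ ≤ 4. For the lower bound, choose z on |z|=r with 1z^4 purely imaginary of modulus 1r^4; then |sin(z^4 − 2)| grows like e^{1r^4}/2, so ρ ≥ 4. Hence ρ = 4.
Therefore ρ = 4.

Order ρ = 4.


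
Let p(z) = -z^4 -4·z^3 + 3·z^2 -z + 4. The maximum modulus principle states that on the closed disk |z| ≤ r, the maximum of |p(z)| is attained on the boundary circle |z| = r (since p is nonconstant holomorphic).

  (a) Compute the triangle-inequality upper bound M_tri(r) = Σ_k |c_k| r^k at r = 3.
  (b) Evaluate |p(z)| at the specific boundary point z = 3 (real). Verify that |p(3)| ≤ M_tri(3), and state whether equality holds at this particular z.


Coefficients: c_0 = 4, c_1 = -1, c_2 = 3, c_3 = -4, c_4 = -1. Radius r = 3.
Part (a). Triangle bound: M_tri(r) = Σ_k |c_k| r^k
  = |4|·3^0 + |-1|·3^1 + |3|·3^2 + |-4|·3^3 + |-1|·3^4
  = 4 + 3 + 27 + 108 + 81 = 223.
This bounds M(r) := max_{|z|=r} |p(z)| from above; equality holds iff all terms c_k z^k can be made to align in phase at a single z on |z|=r.
Part (b). At z = 3 (real, on the circle |z| = r):
  p(3) = (4)·3^0 + (-1)·3^1 + (3)·3^2 + (-4)·3^3 + (-1)·3^4 = -161.
  |p(3)| = 161.
Check: |p(3)| = 161 ≤ 223 = M_tri(3). ✓ Equality does not hold at z = 3 (the coefficients have mixed signs, so the terms do not all align in phase there).

M_tri(3) = 223; |p(3)| = 161; equality at z=3: no.


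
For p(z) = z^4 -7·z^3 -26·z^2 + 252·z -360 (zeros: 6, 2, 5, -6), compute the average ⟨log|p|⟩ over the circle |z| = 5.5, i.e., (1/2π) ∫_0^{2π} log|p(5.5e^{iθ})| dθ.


Zeros: -6, 2, 5, 6; r = 5.5.
Inside |z| < r: 2, 5. Outside (|z| ≥ r): -6, 6.
p(0) = -360, so log|p(0)| = log(360) = 5.8861.
Apply Jensen: I(r) = log|p(0)| + Σ_k log(r/|z_k|), summed over zeros inside |z| < r.
  log(r/|z_k|) for z_k = 2: log(5.5/2) = 1.0116
  log(r/|z_k|) for z_k = 5: log(5.5/5) = 0.0953
  Outside zeros (-6, 6) contribute nothing to the Jensen sum.
Sum over inside zeros: 1.1069.
I(r) = log|p(0)| + (inside sum) = 5.8861 + 1.1069 = 6.9930.
Note: since some zeros are outside |z| ≤ r, the simplified n·log(r) form does NOT apply — only the inside zeros contribute.

I(r) ≈ 6.9930.


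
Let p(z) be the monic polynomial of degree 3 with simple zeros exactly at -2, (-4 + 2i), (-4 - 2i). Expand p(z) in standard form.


The polynomial is p(z) = ∏_{α ∈ S} (z − α), where S = {-2, (-4 + 2i), (-4 - 2i)}.
Expanding the product yields: p(z) = z^3 + 10·z^2 + 36·z + 40.
Note conjugate pairs combine to real quadratics: (z − (-4+2i))(z − (-4−2i)) = z² + 8z + 20.
The resulting polynomial has degree 3 and real coefficients as required.

p(z) = z^3 + 10·z^2 + 36·z + 40.


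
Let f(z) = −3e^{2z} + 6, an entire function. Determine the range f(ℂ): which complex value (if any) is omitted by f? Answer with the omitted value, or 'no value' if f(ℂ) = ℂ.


Little Picard bounds the complement of f(ℂ) to at most one point.
e^{2z} is never zero on ℂ, so -3·e^{2z} takes every value in ℂ ∖ {0}. Adding 6 shifts the range to ℂ ∖ {6}. Thus f omits exactly the value 6.

Omitted value: 6.


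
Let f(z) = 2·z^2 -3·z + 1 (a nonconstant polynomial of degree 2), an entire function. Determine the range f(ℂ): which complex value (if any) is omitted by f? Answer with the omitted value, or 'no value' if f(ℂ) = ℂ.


Little Picard bounds the complement of f(ℂ) to at most one point.
For every w ∈ ℂ, the equation p(z) − w = 0 is a nonconstant polynomial in z and hence has at least one root by the fundamental theorem of algebra. So p is surjective onto ℂ, omitting no value.

Omitted value: no value.


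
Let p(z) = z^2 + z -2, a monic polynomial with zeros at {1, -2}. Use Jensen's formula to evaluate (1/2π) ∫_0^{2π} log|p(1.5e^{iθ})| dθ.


Zeros: -2, 1; r = 1.5.
Inside |z| < r: 1. Outside (|z| ≥ r): -2.
p(0) = -2, so log|p(0)| = log(2) = 0.6931.
Apply Jensen: I(r) = log|p(0)| + Σ_k log(r/|z_k|), summed over zeros inside |z| < r.
  log(r/|z_k|) for z_k = 1: log(1.5/1) = 0.4055
  Outside zeros (-2) contribute nothing to the Jensen sum.
Sum over inside zeros: 0.4055.
I(r) = log|p(0)| + (inside sum) = 0.6931 + 0.4055 = 1.0986.
Note: since some zeros are outside |z| ≤ r, the simplified n·log(r) form does NOT apply — only the inside zeros contribute.

I(r) ≈ 1.0986.


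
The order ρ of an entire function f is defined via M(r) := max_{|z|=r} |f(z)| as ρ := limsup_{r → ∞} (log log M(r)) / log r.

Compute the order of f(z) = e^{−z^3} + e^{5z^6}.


Each summand is entire of order 3 and 6 respectively (as in the single-exponential case). The order of a sum is at most the max of the orders, so ρ ≤ 6. For the lower bound: on |z|=r choose arg z so that 5z^6 is real positive; then |e^{5z^6}| = e^{5r^6} while |e^{-1z^3}| ≤ e^{1r^3} = o(e^{5r^6}). So |f| ≥ e^{5r^6}(1 − o(1)) and ρ ≥ 6. Hence ρ = max(3, 6) = 6.
Therefore ρ = 6.

Order ρ = 6.


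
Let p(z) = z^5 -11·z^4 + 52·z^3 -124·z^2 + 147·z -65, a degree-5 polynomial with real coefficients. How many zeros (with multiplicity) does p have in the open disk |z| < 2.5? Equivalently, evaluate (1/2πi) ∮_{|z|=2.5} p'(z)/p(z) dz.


The zeros of p are: 1, (3 + 2i), (3 - 2i), (2 + 1i), (2 - 1i).
Their magnitudes are: 1, 3.606, 3.606, 2.236, 2.236.
Zeros with |z| < R = 2.5: 1, (2 + 1i), (2 - 1i).
Count = 3.
By the argument principle, (1/2πi) ∮_{|z|=R} p'(z)/p(z) dz equals exactly this count.

Number of zeros inside |z| < 2.5: 3.


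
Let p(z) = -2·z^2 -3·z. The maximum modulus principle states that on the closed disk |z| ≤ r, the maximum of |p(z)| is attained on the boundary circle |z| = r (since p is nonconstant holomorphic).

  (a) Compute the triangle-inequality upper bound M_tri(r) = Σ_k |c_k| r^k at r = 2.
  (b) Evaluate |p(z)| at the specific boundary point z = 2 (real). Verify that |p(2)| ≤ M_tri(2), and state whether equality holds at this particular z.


Coefficients: c_0 = 0, c_1 = -3, c_2 = -2. Radius r = 2.
Part (a). Triangle bound: M_tri(r) = Σ_k |c_k| r^k
  = |0|·2^0 + |-3|·2^1 + |-2|·2^2
  = 0 + 6 + 8 = 14.
This bounds M(r) := max_{|z|=r} |p(z)| from above; equality holds iff all terms c_k z^k can be made to align in phase at a single z on |z|=r.
Part (b). At z = 2 (real, on the circle |z| = r):
  p(2) = (0)·2^0 + (-3)·2^1 + (-2)·2^2 = -14.
  |p(2)| = 14.
Since all nonzero coefficients share the same sign, |p(2)| = 14 = M_tri(2); the triangle bound is attained at z = 2, so in fact M(r) = 14.

M_tri(2) = 14; |p(2)| = 14; equality at z=2: yes.


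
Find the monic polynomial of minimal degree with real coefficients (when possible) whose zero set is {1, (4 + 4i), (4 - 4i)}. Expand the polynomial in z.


The polynomial is p(z) = ∏_{α ∈ S} (z − α), where S = {1, (4 + 4i), (4 - 4i)}.
Expanding the product yields: p(z) = z^3 -9·z^2 + 40·z -32.
Note conjugate pairs combine to real quadratics: (z − (4+4i))(z − (4−4i)) = z² − 8z + 32.
The resulting polynomial has degree 3 and real coefficients as required.

p(z) = z^3 -9·z^2 + 40·z -32.


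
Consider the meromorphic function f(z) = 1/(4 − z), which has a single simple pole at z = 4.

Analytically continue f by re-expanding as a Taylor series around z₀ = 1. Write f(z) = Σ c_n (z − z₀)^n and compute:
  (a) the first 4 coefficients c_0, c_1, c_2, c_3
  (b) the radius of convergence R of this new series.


Let w = z − z₀, so z = z₀ + w.
Then 4 − z = 4 − (z₀ + w) = (4 − z₀) − w = 3 − w.
f(z) = 1/(3 − w) = (1/(3)) · 1/(1 − w/(3)) = Σ_{n≥0} w^n / (3)^(n+1).
So c_n = 1/(3)^(n+1):
  c_0 = 1/(3)^1 = 1/3.
  c_1 = 1/(3)^2 = 1/9.
  c_2 = 1/(3)^3 = 1/27.
  c_3 = 1/(3)^4 = 1/81.
The series is valid for |w/d| < 1, i.e. |z − z₀| < |d|.
Radius of convergence: R = |4 − z₀| = |3| = 3 (distance from z₀ to the singularity z = 4).

c_0 = 1/3, c_1 = 1/9, c_2 = 1/27, c_3 = 1/81; R = 3.


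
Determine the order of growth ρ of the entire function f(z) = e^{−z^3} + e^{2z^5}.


Each summand is entire of order 3 and 5 respectively (as in the single-exponential case). The order of a sum is at most the max of the orders, so ρ ≤ 5. For the lower bound: on |z|=r choose arg z so that 2z^5 is real positive; then |e^{2z^5}| = e^{2r^5} while |e^{-1z^3}| ≤ e^{1r^3} = o(e^{2r^5}). So |f| ≥ e^{2r^5}(1 − o(1)) and ρ ≥ 5. Hence ρ = max(3, 5) = 5.
Therefore ρ = 5.

Order ρ = 5.


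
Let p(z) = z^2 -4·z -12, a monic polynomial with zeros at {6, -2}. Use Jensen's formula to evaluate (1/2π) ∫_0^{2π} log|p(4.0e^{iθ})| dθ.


Zeros: -2, 6; r = 4.0.
Inside |z| < r: -2. Outside (|z| ≥ r): 6.
p(0) = -12, so log|p(0)| = log(12) = 2.4849.
Apply Jensen: I(r) = log|p(0)| + Σ_k log(r/|z_k|), summed over zeros inside |z| < r.
  log(r/|z_k|) for z_k = -2: log(4.0/2) = 0.6931
  Outside zeros (6) contribute nothing to the Jensen sum.
Sum over inside zeros: 0.6931.
I(r) = log|p(0)| + (inside sum) = 2.4849 + 0.6931 = 3.1781.
Note: since some zeros are outside |z| ≤ r, the simplified n·log(r) form does NOT apply — only the inside zeros contribute.

I(r) ≈ 3.1781.


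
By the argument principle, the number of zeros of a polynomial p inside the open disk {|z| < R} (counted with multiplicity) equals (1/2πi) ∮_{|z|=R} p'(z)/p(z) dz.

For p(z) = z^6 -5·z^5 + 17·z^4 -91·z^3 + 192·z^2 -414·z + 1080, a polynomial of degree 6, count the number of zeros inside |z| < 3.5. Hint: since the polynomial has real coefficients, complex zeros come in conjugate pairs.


The zeros of p are: 3, (-1 + 3i), (-1 - 3i), (0 + 3i), (0 - 3i), 4.
Their magnitudes are: 3, 3.162, 3.162, 3, 3, 4.
Zeros with |z| < R = 3.5: 3, (-1 + 3i), (-1 - 3i), (0 + 3i), (0 - 3i).
Count = 5.
By the argument principle, (1/2πi) ∮_{|z|=R} p'(z)/p(z) dz equals exactly this count.

Number of zeros inside |z| < 3.5: 5.


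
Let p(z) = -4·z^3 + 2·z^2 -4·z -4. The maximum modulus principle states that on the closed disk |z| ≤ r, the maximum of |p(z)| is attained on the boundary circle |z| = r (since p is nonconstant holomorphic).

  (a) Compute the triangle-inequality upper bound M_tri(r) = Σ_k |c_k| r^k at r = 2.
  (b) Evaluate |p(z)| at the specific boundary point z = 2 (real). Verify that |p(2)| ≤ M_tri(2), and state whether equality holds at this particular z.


Coefficients: c_0 = -4, c_1 = -4, c_2 = 2, c_3 = -4. Radius r = 2.
Part (a). Triangle bound: M_tri(r) = Σ_k |c_k| r^k
  = |-4|·2^0 + |-4|·2^1 + |2|·2^2 + |-4|·2^3
  = 4 + 8 + 8 + 32 = 52.
This bounds M(r) := max_{|z|=r} |p(z)| from above; equality holds iff all terms c_k z^k can be made to align in phase at a single z on |z|=r.
Part (b). At z = 2 (real, on the circle |z| = r):
  p(2) = (-4)·2^0 + (-4)·2^1 + (2)·2^2 + (-4)·2^3 = -36.
  |p(2)| = 36.
Check: |p(2)| = 36 ≤ 52 = M_tri(2). ✓ Equality does not hold at z = 2 (the coefficients have mixed signs, so the terms do not all align in phase there).

M_tri(2) = 52; |p(2)| = 36; equality at z=2: no.


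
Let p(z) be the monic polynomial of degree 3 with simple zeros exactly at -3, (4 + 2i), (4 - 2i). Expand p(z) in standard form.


The polynomial is p(z) = ∏_{α ∈ S} (z − α), where S = {-3, (4 + 2i), (4 - 2i)}.
Expanding the product yields: p(z) = z^3 -5·z^2 -4·z + 60.
Note conjugate pairs combine to real quadratics: (z − (4+2i))(z − (4−2i)) = z² − 8z + 20.
The resulting polynomial has degree 3 and real coefficients as required.

p(z) = z^3 -5·z^2 -4·z + 60.


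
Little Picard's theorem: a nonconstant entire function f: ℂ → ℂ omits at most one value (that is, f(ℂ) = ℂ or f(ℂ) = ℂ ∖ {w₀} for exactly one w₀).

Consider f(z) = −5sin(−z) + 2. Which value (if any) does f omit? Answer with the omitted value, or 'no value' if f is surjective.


Little Picard bounds the complement of f(ℂ) to at most one point.
sin is entire and surjective onto ℂ: for every w ∈ ℂ, sin(ζ) = w has a solution ζ ∈ ℂ (e.g., via the complex inverse arcsin). With ζ = −z this gives z = ζ/(-1). Then -5·sin(−z) takes every value in -5·ℂ = ℂ, and adding 2 is a bijection of ℂ. So f is surjective and omits no value. (Note: only on the real line is sin bounded by [−1, 1].)

Omitted value: no value.


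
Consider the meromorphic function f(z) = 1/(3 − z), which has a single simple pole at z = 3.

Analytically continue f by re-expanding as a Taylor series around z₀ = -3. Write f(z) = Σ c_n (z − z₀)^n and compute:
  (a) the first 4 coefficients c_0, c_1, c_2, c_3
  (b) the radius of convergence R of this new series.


Let w = z − z₀, so z = z₀ + w.
Then 3 − z = 3 − (z₀ + w) = (3 − z₀) − w = 6 − w.
f(z) = 1/(6 − w) = (1/(6)) · 1/(1 − w/(6)) = Σ_{n≥0} w^n / (6)^(n+1).
So c_n = 1/(6)^(n+1):
  c_0 = 1/(6)^1 = 1/6.
  c_1 = 1/(6)^2 = 1/36.
  c_2 = 1/(6)^3 = 1/216.
  c_3 = 1/(6)^4 = 1/1296.
The series is valid for |w/d| < 1, i.e. |z − z₀| < |d|.
Radius of convergence: R = |3 − z₀| = |6| = 6 (distance from z₀ to the singularity z = 3).

c_0 = 1/6, c_1 = 1/36, c_2 = 1/216, c_3 = 1/1296; R = 6.


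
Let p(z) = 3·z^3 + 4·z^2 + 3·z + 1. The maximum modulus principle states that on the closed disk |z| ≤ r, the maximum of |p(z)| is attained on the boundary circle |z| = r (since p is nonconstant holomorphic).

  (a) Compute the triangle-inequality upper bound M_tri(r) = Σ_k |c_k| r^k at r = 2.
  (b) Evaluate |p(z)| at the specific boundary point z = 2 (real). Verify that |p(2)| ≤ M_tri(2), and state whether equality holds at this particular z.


Coefficients: c_0 = 1, c_1 = 3, c_2 = 4, c_3 = 3. Radius r = 2.
Part (a). Triangle bound: M_tri(r) = Σ_k |c_k| r^k
  = |1|·2^0 + |3|·2^1 + |4|·2^2 + |3|·2^3
  = 1 + 6 + 16 + 24 = 47.
This bounds M(r) := max_{|z|=r} |p(z)| from above; equality holds iff all terms c_k z^k can be made to align in phase at a single z on |z|=r.
Part (b). At z = 2 (real, on the circle |z| = r):
  p(2) = (1)·2^0 + (3)·2^1 + (4)·2^2 + (3)·2^3 = 47.
  |p(2)| = 47.
Since all nonzero coefficients share the same sign, |p(2)| = 47 = M_tri(2); the triangle bound is attained at z = 2, so in fact M(r) = 47.

M_tri(2) = 47; |p(2)| = 47; equality at z=2: yes.


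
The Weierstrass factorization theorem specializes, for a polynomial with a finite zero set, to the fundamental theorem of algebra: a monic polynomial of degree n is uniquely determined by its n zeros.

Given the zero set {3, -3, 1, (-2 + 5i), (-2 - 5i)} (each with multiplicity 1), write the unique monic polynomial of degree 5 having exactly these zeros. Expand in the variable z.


The polynomial is p(z) = ∏_{α ∈ S} (z − α), where S = {3, -3, 1, (-2 + 5i), (-2 - 5i)}.
Expanding the product yields: p(z) = z^5 + 3·z^4 + 16·z^3 -56·z^2 -225·z + 261.
Note conjugate pairs combine to real quadratics: (z − (-2+5i))(z − (-2−5i)) = z² + 4z + 29.
The resulting polynomial has degree 5 and real coefficients as required.

p(z) = z^5 + 3·z^4 + 16·z^3 -56·z^2 -225·z + 261.


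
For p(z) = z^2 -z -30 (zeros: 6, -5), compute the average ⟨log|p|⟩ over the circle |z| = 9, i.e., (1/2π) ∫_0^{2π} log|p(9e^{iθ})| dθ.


Zeros: -5, 6; r = 9.
Inside |z| < r: -5, 6. Outside (|z| ≥ r): ∅.
p(0) = -30, so log|p(0)| = log(30) = 3.4012.
Apply Jensen: I(r) = log|p(0)| + Σ_k log(r/|z_k|), summed over zeros inside |z| < r.
  log(r/|z_k|) for z_k = 6: log(9/6) = 0.4055
  log(r/|z_k|) for z_k = -5: log(9/5) = 0.5878
Sum over inside zeros: 0.9933.
I(r) = log|p(0)| + (inside sum) = 3.4012 + 0.9933 = 4.3944.
Closed form (all zeros inside, monic): I(r) = n·log(r) = 2·log(9) = 4.3944. ✓

I(r) ≈ 4.3944.


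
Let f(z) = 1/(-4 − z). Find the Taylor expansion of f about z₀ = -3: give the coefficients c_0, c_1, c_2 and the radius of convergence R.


Let w = z − z₀, so z = z₀ + w.
Then -4 − z = -4 − (z₀ + w) = (-4 − z₀) − w = -1 − w.
f(z) = 1/(-1 − w) = (1/(-1)) · 1/(1 − w/(-1)) = Σ_{n≥0} w^n / (-1)^(n+1).
So c_n = 1/(-1)^(n+1):
  c_0 = 1/(-1)^1 = -1.
  c_1 = 1/(-1)^2 = 1.
  c_2 = 1/(-1)^3 = -1.
The series is valid for |w/d| < 1, i.e. |z − z₀| < |d|.
Radius of convergence: R = |-4 − z₀| = |-1| = 1 (distance from z₀ to the singularity z = -4).

c_0 = -1, c_1 = 1, c_2 = -1; R = 1.


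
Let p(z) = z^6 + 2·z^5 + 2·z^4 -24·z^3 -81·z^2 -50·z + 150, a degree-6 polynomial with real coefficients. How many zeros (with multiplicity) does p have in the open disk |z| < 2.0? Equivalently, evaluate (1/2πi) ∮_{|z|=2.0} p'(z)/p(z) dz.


The zeros of p are: 3, 1, (-2 + 1i), (-2 - 1i), (-1 + 3i), (-1 - 3i).
Their magnitudes are: 3, 1, 2.236, 2.236, 3.162, 3.162.
Zeros with |z| < R = 2.0: 1.
Count = 1.
By the argument principle, (1/2πi) ∮_{|z|=R} p'(z)/p(z) dz equals exactly this count.

Number of zeros inside |z| < 2.0: 1.


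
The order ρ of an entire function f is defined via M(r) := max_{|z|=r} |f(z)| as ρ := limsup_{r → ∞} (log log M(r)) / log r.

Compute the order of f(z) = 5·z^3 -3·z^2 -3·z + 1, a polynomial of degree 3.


|f(z)| ≤ Σ|c_k|·r^k = O(r^3) as r → ∞. Polynomial growth is O(e^{r^ε}) for every ε > 0 (since r^3/e^{r^ε} → 0), so ρ ≤ ε for all ε > 0, i.e. ρ = 0. Every nonconstant polynomial has order 0.
Therefore ρ = 0.

Order ρ = 0.


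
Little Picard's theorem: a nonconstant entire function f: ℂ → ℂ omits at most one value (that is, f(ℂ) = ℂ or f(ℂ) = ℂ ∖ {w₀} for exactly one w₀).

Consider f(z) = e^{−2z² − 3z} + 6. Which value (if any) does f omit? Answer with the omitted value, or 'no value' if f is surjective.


Little Picard bounds the complement of f(ℂ) to at most one point.
The exponent g(z) = −2z² − 3z is a nonconstant polynomial, hence surjective onto ℂ. So e^{g(z)} takes every value in {e^w : w ∈ ℂ} = ℂ ∖ {0}. Adding 6 shifts the range to ℂ ∖ {6}. f omits exactly 6.

Omitted value: 6.


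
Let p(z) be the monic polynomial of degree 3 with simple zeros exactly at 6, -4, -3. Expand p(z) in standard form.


The polynomial is p(z) = ∏_{α ∈ S} (z − α), where S = {6, -4, -3}.
Expanding the product yields: p(z) = z^3 + z^2 -30·z -72.
The resulting polynomial has degree 3 and real coefficients as required.

p(z) = z^3 + z^2 -30·z -72.


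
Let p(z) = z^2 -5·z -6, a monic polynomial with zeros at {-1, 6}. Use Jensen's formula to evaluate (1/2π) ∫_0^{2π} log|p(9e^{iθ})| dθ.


Zeros: -1, 6; r = 9.
Inside |z| < r: -1, 6. Outside (|z| ≥ r): ∅.
p(0) = -6, so log|p(0)| = log(6) = 1.7918.
Apply Jensen: I(r) = log|p(0)| + Σ_k log(r/|z_k|), summed over zeros inside |z| < r.
  log(r/|z_k|) for z_k = -1: log(9/1) = 2.1972
  log(r/|z_k|) for z_k = 6: log(9/6) = 0.4055
Sum over inside zeros: 2.6027.
I(r) = log|p(0)| + (inside sum) = 1.7918 + 2.6027 = 4.3944.
Closed form (all zeros inside, monic): I(r) = n·log(r) = 2·log(9) = 4.3944. ✓

I(r) ≈ 4.3944.


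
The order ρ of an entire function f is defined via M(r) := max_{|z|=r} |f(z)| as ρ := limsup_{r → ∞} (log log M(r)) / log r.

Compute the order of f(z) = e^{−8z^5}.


|e^{−8z^5}| = e^{Re(-8·z^5) + 0} ≤ e^{8|z|^5 + 0} = e^{8r^5 + 0} on |z| = r, so ρ ≤ 5. Choosing z on |z|=r so that -8·z^5 is real positive (always possible by picking arg z appropriately) gives |f(z)| = e^{8r^5 + 0}, matching the bound. The additive constant 0 does not affect log log M(r) ~ 5·log r. Hence ρ = 5.
Therefore ρ = 5.

Order ρ = 5.


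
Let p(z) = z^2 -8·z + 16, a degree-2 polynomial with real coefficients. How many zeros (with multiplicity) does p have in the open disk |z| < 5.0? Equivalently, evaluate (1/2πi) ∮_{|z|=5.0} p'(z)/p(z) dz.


The zeros of p are: 4, 4.
Their magnitudes are: 4, 4.
Zeros with |z| < R = 5.0: 4, 4.
Count = 2.
By the argument principle, (1/2πi) ∮_{|z|=R} p'(z)/p(z) dz equals exactly this count.

Number of zeros inside |z| < 5.0: 2.


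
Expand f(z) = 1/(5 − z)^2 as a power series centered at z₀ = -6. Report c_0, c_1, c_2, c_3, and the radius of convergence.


Let w = z − z₀, so z = z₀ + w.
Then 5 − z = 5 − (z₀ + w) = (5 − z₀) − w = 11 − w.
f(z) = 1/(11 − w)^2 = (1/(11)^2) · (1 − w/(11))^{−2}.
By the binomial series (1−u)^{−2} = Σ_{n≥0} C(n+1, 1) u^n for |u|<1, with u = w/(11):
  c_n = C(n+1, 1) / (11)^(n+2).
  c_0 = 1/(11)^2 = 1/121.
  c_1 = 2/(11)^3 = 2/1331.
  c_2 = 3/(11)^4 = 3/14641.
  c_3 = 4/(11)^5 = 4/161051.
The series is valid for |w/d| < 1, i.e. |z − z₀| < |d|.
Radius of convergence: R = |5 − z₀| = |11| = 11 (distance from z₀ to the singularity z = 5).

c_0 = 1/121, c_1 = 2/1331, c_2 = 3/14641, c_3 = 4/161051; R = 11.


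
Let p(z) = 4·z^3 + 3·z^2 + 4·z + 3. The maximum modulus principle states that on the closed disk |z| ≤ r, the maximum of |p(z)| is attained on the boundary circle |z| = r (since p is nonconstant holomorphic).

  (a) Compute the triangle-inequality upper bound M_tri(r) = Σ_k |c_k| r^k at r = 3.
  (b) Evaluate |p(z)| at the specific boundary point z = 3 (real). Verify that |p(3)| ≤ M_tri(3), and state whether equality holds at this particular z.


Coefficients: c_0 = 3, c_1 = 4, c_2 = 3, c_3 = 4. Radius r = 3.
Part (a). Triangle bound: M_tri(r) = Σ_k |c_k| r^k
  = |3|·3^0 + |4|·3^1 + |3|·3^2 + |4|·3^3
  = 3 + 12 + 27 + 108 = 150.
This bounds M(r) := max_{|z|=r} |p(z)| from above; equality holds iff all terms c_k z^k can be made to align in phase at a single z on |z|=r.
Part (b). At z = 3 (real, on the circle |z| = r):
  p(3) = (3)·3^0 + (4)·3^1 + (3)·3^2 + (4)·3^3 = 150.
  |p(3)| = 150.
Since all nonzero coefficients share the same sign, |p(3)| = 150 = M_tri(3); the triangle bound is attained at z = 3, so in fact M(r) = 150.

M_tri(3) = 150; |p(3)| = 150; equality at z=3: yes.


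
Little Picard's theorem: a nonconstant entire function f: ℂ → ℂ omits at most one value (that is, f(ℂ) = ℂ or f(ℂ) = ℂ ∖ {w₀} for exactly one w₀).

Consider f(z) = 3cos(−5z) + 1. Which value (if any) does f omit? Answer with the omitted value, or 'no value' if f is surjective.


Little Picard bounds the complement of f(ℂ) to at most one point.
cos is entire and surjective onto ℂ: for every w ∈ ℂ, cos(ζ) = w has a solution ζ ∈ ℂ (e.g., via the complex inverse arccos). With ζ = −5z this gives z = ζ/(-5). Then 3·cos(−5z) takes every value in 3·ℂ = ℂ, and adding 1 is a bijection of ℂ. So f is surjective and omits no value. (Note: only on the real line is cos bounded by [−1, 1].)

Omitted value: no value.


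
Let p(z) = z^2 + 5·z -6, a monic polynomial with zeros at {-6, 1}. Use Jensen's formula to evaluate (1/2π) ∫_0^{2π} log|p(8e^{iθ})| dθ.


Zeros: -6, 1; r = 8.
Inside |z| < r: -6, 1. Outside (|z| ≥ r): ∅.
p(0) = -6, so log|p(0)| = log(6) = 1.7918.
Apply Jensen: I(r) = log|p(0)| + Σ_k log(r/|z_k|), summed over zeros inside |z| < r.
  log(r/|z_k|) for z_k = -6: log(8/6) = 0.2877
  log(r/|z_k|) for z_k = 1: log(8/1) = 2.0794
Sum over inside zeros: 2.3671.
I(r) = log|p(0)| + (inside sum) = 1.7918 + 2.3671 = 4.1589.
Closed form (all zeros inside, monic): I(r) = n·log(r) = 2·log(8) = 4.1589. ✓

I(r) ≈ 4.1589.


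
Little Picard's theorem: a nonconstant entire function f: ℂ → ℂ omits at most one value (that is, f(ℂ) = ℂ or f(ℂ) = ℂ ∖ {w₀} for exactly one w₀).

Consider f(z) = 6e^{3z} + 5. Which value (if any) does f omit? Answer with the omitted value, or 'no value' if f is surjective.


Little Picard bounds the complement of f(ℂ) to at most one point.
e^{3z} is never zero on ℂ, so 6·e^{3z} takes every value in ℂ ∖ {0}. Adding 5 shifts the range to ℂ ∖ {5}. Thus f omits exactly the value 5.

Omitted value: 5.


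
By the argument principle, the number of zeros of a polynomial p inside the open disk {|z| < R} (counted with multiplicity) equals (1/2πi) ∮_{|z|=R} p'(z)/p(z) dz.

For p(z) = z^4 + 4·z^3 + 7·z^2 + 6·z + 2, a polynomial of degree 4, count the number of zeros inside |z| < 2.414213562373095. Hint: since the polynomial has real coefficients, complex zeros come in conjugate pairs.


The zeros of p are: -1, (-1 + 1i), (-1 - 1i), -1.
Their magnitudes are: 1, 1.414, 1.414, 1.
Zeros with |z| < R = 2.414213562373095: -1, (-1 + 1i), (-1 - 1i), -1.
Count = 4.
By the argument principle, (1/2πi) ∮_{|z|=R} p'(z)/p(z) dz equals exactly this count.

Number of zeros inside |z| < 2.414213562373095: 4.


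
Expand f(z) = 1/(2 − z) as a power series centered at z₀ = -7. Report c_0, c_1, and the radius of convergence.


Let w = z − z₀, so z = z₀ + w.
Then 2 − z = 2 − (z₀ + w) = (2 − z₀) − w = 9 − w.
f(z) = 1/(9 − w) = (1/(9)) · 1/(1 − w/(9)) = Σ_{n≥0} w^n / (9)^(n+1).
So c_n = 1/(9)^(n+1):
  c_0 = 1/(9)^1 = 1/9.
  c_1 = 1/(9)^2 = 1/81.
The series is valid for |w/d| < 1, i.e. |z − z₀| < |d|.
Radius of convergence: R = |2 − z₀| = |9| = 9 (distance from z₀ to the singularity z = 2).

c_0 = 1/9, c_1 = 1/81; R = 9.


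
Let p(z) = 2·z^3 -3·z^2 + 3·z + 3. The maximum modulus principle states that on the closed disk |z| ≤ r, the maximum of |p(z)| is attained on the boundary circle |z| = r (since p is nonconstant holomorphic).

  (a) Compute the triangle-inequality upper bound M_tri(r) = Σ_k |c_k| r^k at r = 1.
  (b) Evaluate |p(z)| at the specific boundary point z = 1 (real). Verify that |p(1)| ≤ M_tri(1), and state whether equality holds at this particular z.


Coefficients: c_0 = 3, c_1 = 3, c_2 = -3, c_3 = 2. Radius r = 1.
Part (a). Triangle bound: M_tri(r) = Σ_k |c_k| r^k
  = |3|·1^0 + |3|·1^1 + |-3|·1^2 + |2|·1^3
  = 3 + 3 + 3 + 2 = 11.
This bounds M(r) := max_{|z|=r} |p(z)| from above; equality holds iff all terms c_k z^k can be made to align in phase at a single z on |z|=r.
Part (b). At z = 1 (real, on the circle |z| = r):
  p(1) = (3)·1^0 + (3)·1^1 + (-3)·1^2 + (2)·1^3 = 5.
  |p(1)| = 5.
Check: |p(1)| = 5 ≤ 11 = M_tri(1). ✓ Equality does not hold at z = 1 (the coefficients have mixed signs, so the terms do not all align in phase there).

M_tri(1) = 11; |p(1)| = 5; equality at z=1: no.


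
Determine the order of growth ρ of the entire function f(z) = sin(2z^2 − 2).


Write sin(w) = (e^{iw} ± e^{−iw})/(2 or 2i), so |sin(w)| ≤ e^{|w|}. With w = 2z^2 − 2, |w| ≤ 2r^2 + 2 on |z|=r, giving M(r) ≤ e^{2r^2 + 2} and ρ ≤ 2. For the lower bound, choose z on |z|=r with 2z^2 purely imaginary of modulus 2r^2; then |sin(2z^2 − 2)| grows like e^{2r^2}/2, so ρ ≥ 2. Hence ρ = 2.
Therefore ρ = 2.

Order ρ = 2.


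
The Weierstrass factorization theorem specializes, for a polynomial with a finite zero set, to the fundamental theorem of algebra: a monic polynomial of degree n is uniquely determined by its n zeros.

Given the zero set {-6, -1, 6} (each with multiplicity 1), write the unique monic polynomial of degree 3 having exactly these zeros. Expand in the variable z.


The polynomial is p(z) = ∏_{α ∈ S} (z − α), where S = {-6, -1, 6}.
Expanding the product yields: p(z) = z^3 + z^2 -36·z -36.
The resulting polynomial has degree 3 and real coefficients as required.

p(z) = z^3 + z^2 -36·z -36.


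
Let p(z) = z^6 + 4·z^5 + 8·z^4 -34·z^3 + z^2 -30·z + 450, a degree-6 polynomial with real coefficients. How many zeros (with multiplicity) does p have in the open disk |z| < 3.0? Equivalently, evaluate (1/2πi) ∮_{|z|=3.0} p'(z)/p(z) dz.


The zeros of p are: (-3 + 3i), (-3 - 3i), (2 + 1i), (2 - 1i), (-1 + 2i), (-1 - 2i).
Their magnitudes are: 4.243, 4.243, 2.236, 2.236, 2.236, 2.236.
Zeros with |z| < R = 3.0: (2 + 1i), (2 - 1i), (-1 + 2i), (-1 - 2i).
Count = 4.
By the argument principle, (1/2πi) ∮_{|z|=R} p'(z)/p(z) dz equals exactly this count.

Number of zeros inside |z| < 3.0: 4.


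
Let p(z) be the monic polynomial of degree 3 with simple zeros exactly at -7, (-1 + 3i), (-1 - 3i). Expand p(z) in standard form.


The polynomial is p(z) = ∏_{α ∈ S} (z − α), where S = {-7, (-1 + 3i), (-1 - 3i)}.
Expanding the product yields: p(z) = z^3 + 9·z^2 + 24·z + 70.
Note conjugate pairs combine to real quadratics: (z − (-1+3i))(z − (-1−3i)) = z² + 2z + 10.
The resulting polynomial has degree 3 and real coefficients as required.

p(z) = z^3 + 9·z^2 + 24·z + 70.


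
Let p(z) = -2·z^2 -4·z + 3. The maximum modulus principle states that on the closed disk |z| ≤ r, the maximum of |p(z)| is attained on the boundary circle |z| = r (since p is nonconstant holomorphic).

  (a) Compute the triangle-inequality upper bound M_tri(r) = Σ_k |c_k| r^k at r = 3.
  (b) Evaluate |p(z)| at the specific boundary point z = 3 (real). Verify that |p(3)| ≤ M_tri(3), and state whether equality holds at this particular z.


Coefficients: c_0 = 3, c_1 = -4, c_2 = -2. Radius r = 3.
Part (a). Triangle bound: M_tri(r) = Σ_k |c_k| r^k
  = |3|·3^0 + |-4|·3^1 + |-2|·3^2
  = 3 + 12 + 18 = 33.
This bounds M(r) := max_{|z|=r} |p(z)| from above; equality holds iff all terms c_k z^k can be made to align in phase at a single z on |z|=r.
Part (b). At z = 3 (real, on the circle |z| = r):
  p(3) = (3)·3^0 + (-4)·3^1 + (-2)·3^2 = -27.
  |p(3)| = 27.
Check: |p(3)| = 27 ≤ 33 = M_tri(3). ✓ Equality does not hold at z = 3 (the coefficients have mixed signs, so the terms do not all align in phase there).

M_tri(3) = 33; |p(3)| = 27; equality at z=3: no.


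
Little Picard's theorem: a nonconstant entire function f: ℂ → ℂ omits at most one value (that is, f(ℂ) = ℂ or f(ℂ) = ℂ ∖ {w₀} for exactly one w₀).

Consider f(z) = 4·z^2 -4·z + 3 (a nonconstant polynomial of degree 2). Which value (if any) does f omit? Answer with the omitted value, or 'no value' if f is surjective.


Little Picard bounds the complement of f(ℂ) to at most one point.
For every w ∈ ℂ, the equation p(z) − w = 0 is a nonconstant polynomial in z and hence has at least one root by the fundamental theorem of algebra. So p is surjective onto ℂ, omitting no value.

Omitted value: no value.


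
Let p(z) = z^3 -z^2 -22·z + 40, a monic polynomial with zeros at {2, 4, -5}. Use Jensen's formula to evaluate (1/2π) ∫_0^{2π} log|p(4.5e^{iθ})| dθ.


Zeros: -5, 2, 4; r = 4.5.
Inside |z| < r: 2, 4. Outside (|z| ≥ r): -5.
p(0) = 40, so log|p(0)| = log(40) = 3.6889.
Apply Jensen: I(r) = log|p(0)| + Σ_k log(r/|z_k|), summed over zeros inside |z| < r.
  log(r/|z_k|) for z_k = 2: log(4.5/2) = 0.8109
  log(r/|z_k|) for z_k = 4: log(4.5/4) = 0.1178
  Outside zeros (-5) contribute nothing to the Jensen sum.
Sum over inside zeros: 0.9287.
I(r) = log|p(0)| + (inside sum) = 3.6889 + 0.9287 = 4.6176.
Note: since some zeros are outside |z| ≤ r, the simplified n·log(r) form does NOT apply — only the inside zeros contribute.

I(r) ≈ 4.6176.


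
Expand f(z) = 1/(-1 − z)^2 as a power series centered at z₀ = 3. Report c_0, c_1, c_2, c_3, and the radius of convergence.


Let w = z − z₀, so z = z₀ + w.
Then -1 − z = -1 − (z₀ + w) = (-1 − z₀) − w = -4 − w.
f(z) = 1/(-4 − w)^2 = (1/(-4)^2) · (1 − w/(-4))^{−2}.
By the binomial series (1−u)^{−2} = Σ_{n≥0} C(n+1, 1) u^n for |u|<1, with u = w/(-4):
  c_n = C(n+1, 1) / (-4)^(n+2).
  c_0 = 1/(-4)^2 = 1/16.
  c_1 = 2/(-4)^3 = -1/32.
  c_2 = 3/(-4)^4 = 3/256.
  c_3 = 4/(-4)^5 = -1/256.
The series is valid for |w/d| < 1, i.e. |z − z₀| < |d|.
Radius of convergence: R = |-1 − z₀| = |-4| = 4 (distance from z₀ to the singularity z = -1).

c_0 = 1/16, c_1 = -1/32, c_2 = 3/256, c_3 = -1/256; R = 4.


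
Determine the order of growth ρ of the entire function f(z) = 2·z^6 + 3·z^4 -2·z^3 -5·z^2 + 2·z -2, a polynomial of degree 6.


|f(z)| ≤ Σ|c_k|·r^k = O(r^6) as r → ∞. Polynomial growth is O(e^{r^ε}) for every ε > 0 (since r^6/e^{r^ε} → 0), so ρ ≤ ε for all ε > 0, i.e. ρ = 0. Every nonconstant polynomial has order 0.
Therefore ρ = 0.

Order ρ = 0.


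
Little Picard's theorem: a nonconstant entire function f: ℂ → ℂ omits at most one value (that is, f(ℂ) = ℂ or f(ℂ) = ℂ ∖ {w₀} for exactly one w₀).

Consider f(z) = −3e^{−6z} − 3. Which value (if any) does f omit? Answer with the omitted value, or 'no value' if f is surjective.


Little Picard bounds the complement of f(ℂ) to at most one point.
e^{−6z} is never zero on ℂ, so -3·e^{−6z} takes every value in ℂ ∖ {0}. Adding -3 shifts the range to ℂ ∖ {-3}. Thus f omits exactly the value -3.

Omitted value: -3.


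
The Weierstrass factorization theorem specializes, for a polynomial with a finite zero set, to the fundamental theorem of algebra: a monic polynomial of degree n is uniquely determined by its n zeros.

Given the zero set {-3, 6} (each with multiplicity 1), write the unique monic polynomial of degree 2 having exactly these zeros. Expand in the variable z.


The polynomial is p(z) = ∏_{α ∈ S} (z − α), where S = {-3, 6}.
Expanding the product yields: p(z) = z^2 -3·z -18.
The resulting polynomial has degree 2 and real coefficients as required.

p(z) = z^2 -3·z -18.
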